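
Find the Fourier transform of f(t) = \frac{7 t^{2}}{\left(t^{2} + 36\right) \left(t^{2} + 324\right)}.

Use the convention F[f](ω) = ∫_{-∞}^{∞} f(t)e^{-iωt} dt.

F(ω) = \frac{7 \pi \left(3 - e^{12 \left|{\omega}\right|}\right) e^{- 18 \left|{\omega}\right|}}{48}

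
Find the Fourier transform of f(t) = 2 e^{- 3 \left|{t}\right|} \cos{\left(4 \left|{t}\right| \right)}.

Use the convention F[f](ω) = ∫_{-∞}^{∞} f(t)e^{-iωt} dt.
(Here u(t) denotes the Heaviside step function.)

F(ω) = \frac{12 \left(\omega^{2} + 25\right)}{\omega^{4} - 14 \omega^{2} + 625}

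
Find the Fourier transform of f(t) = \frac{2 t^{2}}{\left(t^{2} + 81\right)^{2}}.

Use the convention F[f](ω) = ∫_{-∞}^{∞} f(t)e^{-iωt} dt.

F(ω) = \frac{\pi \left(1 - 9 \left|{\omega}\right|\right) e^{- 9 \left|{\omega}\right|}}{9}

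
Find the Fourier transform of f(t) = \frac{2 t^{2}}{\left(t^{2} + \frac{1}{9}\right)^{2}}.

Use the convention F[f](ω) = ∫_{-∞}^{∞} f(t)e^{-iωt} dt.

F(ω) = \pi \left(3 - \left|{\omega}\right|\right) e^{- \frac{\left|{\omega}\right|}{3}}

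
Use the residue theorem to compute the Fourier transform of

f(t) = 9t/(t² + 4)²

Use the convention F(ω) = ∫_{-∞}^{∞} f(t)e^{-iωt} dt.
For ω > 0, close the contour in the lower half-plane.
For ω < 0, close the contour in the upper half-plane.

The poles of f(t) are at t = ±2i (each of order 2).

Let g(z) = f(z)e^{-iωz}; for large |z| the factor e^{-iωz} decays in the lower half-plane when ω > 0 and in the upper half-plane when ω < 0.

Case ω > 0 (lower half-plane, clockwise contour ⇒ F(ω) = -2πi·ΣRes):
  Res_{z = - 2 i} g(z) = \frac{9 \omega e^{- 2 \omega}}{8} (pole of order 2)
  F(ω) = -2πi·ΣRes = - \frac{9 i \pi \omega e^{- 2 \omega}}{4}

Case ω < 0 (upper half-plane, counterclockwise contour ⇒ F(ω) = +2πi·ΣRes):
  Res_{z = 2 i} g(z) = - \frac{9 \omega e^{2 \omega}}{8} (pole of order 2)
  F(ω) = 2πi·ΣRes = - \frac{9 i \pi \omega e^{2 \omega}}{4}

Both cases combine into a single formula in |ω|:

F(ω) = - \frac{9 i \pi \omega e^{- 2 \left|{\omega}\right|}}{4}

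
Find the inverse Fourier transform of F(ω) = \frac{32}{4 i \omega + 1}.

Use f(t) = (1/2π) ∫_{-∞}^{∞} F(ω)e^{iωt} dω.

f(t) = 8 e^{- \frac{t}{4}} u\left(t\right)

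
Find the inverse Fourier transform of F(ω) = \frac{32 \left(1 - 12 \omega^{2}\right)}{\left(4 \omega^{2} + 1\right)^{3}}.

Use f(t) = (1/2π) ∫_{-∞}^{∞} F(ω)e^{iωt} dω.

f(t) = t^{2} e^{- \frac{\left|{t}\right|}{2}}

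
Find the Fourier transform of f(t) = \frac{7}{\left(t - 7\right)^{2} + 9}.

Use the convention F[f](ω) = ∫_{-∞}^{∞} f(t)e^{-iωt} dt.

F(ω) = \frac{7 \pi e^{- 7 i \omega - 3 \left|{\omega}\right|}}{3}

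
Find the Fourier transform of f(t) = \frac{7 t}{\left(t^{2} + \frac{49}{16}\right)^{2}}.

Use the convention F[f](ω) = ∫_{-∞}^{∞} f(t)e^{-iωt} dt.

F(ω) = - 2 i \pi \omega e^{- \frac{7 \left|{\omega}\right|}{4}}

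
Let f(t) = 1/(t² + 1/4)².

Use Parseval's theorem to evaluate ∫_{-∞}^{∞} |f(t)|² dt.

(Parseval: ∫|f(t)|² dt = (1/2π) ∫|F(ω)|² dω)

∫|f(t)|² dt = 40 \pi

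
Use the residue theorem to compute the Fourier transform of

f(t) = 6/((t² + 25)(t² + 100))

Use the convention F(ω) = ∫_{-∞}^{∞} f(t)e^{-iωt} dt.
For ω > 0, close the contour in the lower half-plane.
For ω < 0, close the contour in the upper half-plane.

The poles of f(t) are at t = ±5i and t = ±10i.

Let g(z) = f(z)e^{-iωz}; for large |z| the factor e^{-iωz} decays in the lower half-plane when ω > 0 and in the upper half-plane when ω < 0.

Case ω > 0 (lower half-plane, clockwise contour ⇒ F(ω) = -2πi·ΣRes):
  Res_{z = - 5 i} g(z) = \frac{i e^{- 5 \omega}}{125}
  Res_{z = - 10 i} g(z) = - \frac{i e^{- 10 \omega}}{250}
  F(ω) = -2πi·ΣRes = \frac{\pi \left(2 e^{5 \omega} - 1\right) e^{- 10 \omega}}{125}

Case ω < 0 (upper half-plane, counterclockwise contour ⇒ F(ω) = +2πi·ΣRes):
  Res_{z = 5 i} g(z) = - \frac{i e^{5 \omega}}{125}
  Res_{z = 10 i} g(z) = \frac{i e^{10 \omega}}{250}
  F(ω) = 2πi·ΣRes = \frac{\pi \left(2 - e^{5 \omega}\right) e^{5 \omega}}{125}

Both cases combine into a single formula in |ω|:

F(ω) = \frac{\pi \left(2 e^{5 \left|{\omega}\right|} - 1\right) e^{- 10 \left|{\omega}\right|}}{125}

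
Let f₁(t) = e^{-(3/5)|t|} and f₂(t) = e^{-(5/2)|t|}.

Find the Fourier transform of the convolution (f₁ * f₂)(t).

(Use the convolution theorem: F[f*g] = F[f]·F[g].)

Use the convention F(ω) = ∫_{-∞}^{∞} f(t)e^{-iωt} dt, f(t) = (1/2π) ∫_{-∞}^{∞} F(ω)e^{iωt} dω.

F[f₁*f₂](ω) = \frac{600}{100 \omega^{4} + 661 \omega^{2} + 225}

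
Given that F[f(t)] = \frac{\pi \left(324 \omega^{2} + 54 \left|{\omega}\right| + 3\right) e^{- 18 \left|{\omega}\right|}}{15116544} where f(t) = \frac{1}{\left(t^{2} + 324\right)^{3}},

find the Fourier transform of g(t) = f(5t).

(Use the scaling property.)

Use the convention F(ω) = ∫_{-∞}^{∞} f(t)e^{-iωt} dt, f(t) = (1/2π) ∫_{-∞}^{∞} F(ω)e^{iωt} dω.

F[g](ω) = \frac{\pi \left(108 \omega^{2} + 90 \left|{\omega}\right| + 25\right) e^{- \frac{18 \left|{\omega}\right|}{5}}}{629856000}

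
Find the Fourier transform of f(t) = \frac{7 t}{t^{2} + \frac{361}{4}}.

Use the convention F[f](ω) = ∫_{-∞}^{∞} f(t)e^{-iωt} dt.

F(ω) = - 7 i \pi e^{- \frac{19 \left|{\omega}\right|}{2}} \operatorname{sign}{\left(\omega \right)}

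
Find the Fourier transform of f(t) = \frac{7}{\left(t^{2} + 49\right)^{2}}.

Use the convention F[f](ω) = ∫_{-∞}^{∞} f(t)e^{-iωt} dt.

F(ω) = \frac{\pi \left(7 \left|{\omega}\right| + 1\right) e^{- 7 \left|{\omega}\right|}}{98}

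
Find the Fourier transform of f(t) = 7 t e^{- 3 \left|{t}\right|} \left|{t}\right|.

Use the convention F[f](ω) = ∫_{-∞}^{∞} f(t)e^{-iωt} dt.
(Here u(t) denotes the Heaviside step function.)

F(ω) = \frac{28 i \omega \left(\omega^{2} - 27\right)}{\left(\omega^{2} + 9\right)^{3}}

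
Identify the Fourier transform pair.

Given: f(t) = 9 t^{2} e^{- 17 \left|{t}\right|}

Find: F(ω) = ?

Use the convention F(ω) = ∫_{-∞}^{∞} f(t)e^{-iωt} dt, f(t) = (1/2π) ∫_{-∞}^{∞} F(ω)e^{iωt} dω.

F(ω) = \frac{612 \left(289 - 3 \omega^{2}\right)}{\left(\omega^{2} + 289\right)^{3}}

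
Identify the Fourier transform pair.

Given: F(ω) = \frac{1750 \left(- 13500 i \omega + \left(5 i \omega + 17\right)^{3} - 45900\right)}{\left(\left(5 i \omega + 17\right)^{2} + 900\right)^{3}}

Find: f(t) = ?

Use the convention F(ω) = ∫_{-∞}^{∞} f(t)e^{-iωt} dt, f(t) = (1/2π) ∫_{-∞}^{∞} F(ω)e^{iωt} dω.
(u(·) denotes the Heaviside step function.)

f(t) = 7 t^{2} e^{- \frac{17 t}{5}} \cos{\left(6 t \right)} u\left(t\right)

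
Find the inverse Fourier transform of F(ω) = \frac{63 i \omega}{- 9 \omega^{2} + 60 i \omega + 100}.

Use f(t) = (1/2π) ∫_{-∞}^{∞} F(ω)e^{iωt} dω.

f(t) = 7 \left(1 - \frac{10 t}{3}\right) e^{- \frac{10 t}{3}} u\left(t\right)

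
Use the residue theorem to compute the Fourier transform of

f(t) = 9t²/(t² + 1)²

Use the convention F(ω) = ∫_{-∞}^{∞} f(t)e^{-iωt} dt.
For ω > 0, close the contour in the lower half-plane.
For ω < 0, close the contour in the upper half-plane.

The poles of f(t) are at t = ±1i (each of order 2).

Let g(z) = f(z)e^{-iωz}; for large |z| the factor e^{-iωz} decays in the lower half-plane when ω > 0 and in the upper half-plane when ω < 0.

Case ω > 0 (lower half-plane, clockwise contour ⇒ F(ω) = -2πi·ΣRes):
  Res_{z = - i} g(z) = \frac{9 i \left(1 - \omega\right) e^{- \omega}}{4} (pole of order 2)
  F(ω) = -2πi·ΣRes = \frac{9 \pi \left(1 - \omega\right) e^{- \omega}}{2}

Case ω < 0 (upper half-plane, counterclockwise contour ⇒ F(ω) = +2πi·ΣRes):
  Res_{z = i} g(z) = \frac{9 i \left(- \omega - 1\right) e^{\omega}}{4} (pole of order 2)
  F(ω) = 2πi·ΣRes = \frac{9 \pi \left(\omega + 1\right) e^{\omega}}{2}

Both cases combine into a single formula in |ω|:

F(ω) = \frac{9 \pi \left(1 - \left|{\omega}\right|\right) e^{- \left|{\omega}\right|}}{2}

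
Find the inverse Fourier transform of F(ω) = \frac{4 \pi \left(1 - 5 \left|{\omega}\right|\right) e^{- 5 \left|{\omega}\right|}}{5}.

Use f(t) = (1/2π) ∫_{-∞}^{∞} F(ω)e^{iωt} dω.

f(t) = \frac{8 t^{2}}{\left(t^{2} + 25\right)^{2}}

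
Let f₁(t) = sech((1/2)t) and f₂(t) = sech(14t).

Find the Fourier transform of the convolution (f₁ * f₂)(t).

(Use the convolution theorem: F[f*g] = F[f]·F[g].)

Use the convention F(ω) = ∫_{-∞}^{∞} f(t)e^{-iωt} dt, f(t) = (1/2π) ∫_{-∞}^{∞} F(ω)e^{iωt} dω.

F[f₁*f₂](ω) = \frac{\pi^{2}}{7 \cosh{\left(\frac{\pi \omega}{28} \right)} \cosh{\left(\pi \omega \right)}}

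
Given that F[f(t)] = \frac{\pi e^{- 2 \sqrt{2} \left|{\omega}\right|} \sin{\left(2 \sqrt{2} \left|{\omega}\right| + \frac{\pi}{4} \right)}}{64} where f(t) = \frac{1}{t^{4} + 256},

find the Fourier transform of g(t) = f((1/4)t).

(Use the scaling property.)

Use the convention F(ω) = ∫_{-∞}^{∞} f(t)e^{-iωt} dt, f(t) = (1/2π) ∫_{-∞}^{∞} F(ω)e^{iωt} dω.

F[g](ω) = \frac{\pi e^{- 8 \sqrt{2} \left|{\omega}\right|} \sin{\left(8 \sqrt{2} \left|{\omega}\right| + \frac{\pi}{4} \right)}}{16}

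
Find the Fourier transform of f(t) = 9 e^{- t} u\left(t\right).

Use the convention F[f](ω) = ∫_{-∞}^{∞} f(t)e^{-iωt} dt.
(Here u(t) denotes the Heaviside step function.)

F(ω) = \frac{9}{i \omega + 1}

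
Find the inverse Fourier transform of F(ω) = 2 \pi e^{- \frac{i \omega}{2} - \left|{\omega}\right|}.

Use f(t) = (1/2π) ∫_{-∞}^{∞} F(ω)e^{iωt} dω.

f(t) = \frac{2}{\left(t - \frac{1}{2}\right)^{2} + 1}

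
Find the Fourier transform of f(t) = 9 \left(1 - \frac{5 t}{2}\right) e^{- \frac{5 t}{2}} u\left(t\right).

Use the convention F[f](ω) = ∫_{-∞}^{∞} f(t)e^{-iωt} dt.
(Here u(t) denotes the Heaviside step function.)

F(ω) = \frac{36 i \omega}{- 4 \omega^{2} + 20 i \omega + 25}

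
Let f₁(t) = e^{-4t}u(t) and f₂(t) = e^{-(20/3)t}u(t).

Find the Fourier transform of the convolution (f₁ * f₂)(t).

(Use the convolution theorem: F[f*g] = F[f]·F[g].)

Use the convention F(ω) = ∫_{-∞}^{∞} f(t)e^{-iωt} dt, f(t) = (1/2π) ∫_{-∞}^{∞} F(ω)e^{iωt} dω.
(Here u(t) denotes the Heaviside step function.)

F[f₁*f₂](ω) = \frac{3}{\left(i \omega + 4\right) \left(3 i \omega + 20\right)}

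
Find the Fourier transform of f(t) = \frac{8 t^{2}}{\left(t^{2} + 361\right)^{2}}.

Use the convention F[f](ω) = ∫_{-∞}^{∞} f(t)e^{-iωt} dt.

F(ω) = \frac{4 \pi \left(1 - 19 \left|{\omega}\right|\right) e^{- 19 \left|{\omega}\right|}}{19}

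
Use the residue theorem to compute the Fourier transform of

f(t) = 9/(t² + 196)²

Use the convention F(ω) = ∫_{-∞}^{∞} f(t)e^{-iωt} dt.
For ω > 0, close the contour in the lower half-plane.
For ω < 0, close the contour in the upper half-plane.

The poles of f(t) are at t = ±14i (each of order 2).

Let g(z) = f(z)e^{-iωz}; for large |z| the factor e^{-iωz} decays in the lower half-plane when ω > 0 and in the upper half-plane when ω < 0.

Case ω > 0 (lower half-plane, clockwise contour ⇒ F(ω) = -2πi·ΣRes):
  Res_{z = - 14 i} g(z) = \frac{9 i \left(14 \omega + 1\right) e^{- 14 \omega}}{10976} (pole of order 2)
  F(ω) = -2πi·ΣRes = \frac{9 \pi \left(14 \omega + 1\right) e^{- 14 \omega}}{5488}

Case ω < 0 (upper half-plane, counterclockwise contour ⇒ F(ω) = +2πi·ΣRes):
  Res_{z = 14 i} g(z) = \frac{9 i \left(14 \omega - 1\right) e^{14 \omega}}{10976} (pole of order 2)
  F(ω) = 2πi·ΣRes = \frac{9 \pi \left(1 - 14 \omega\right) e^{14 \omega}}{5488}

Both cases combine into a single formula in |ω|:

F(ω) = \frac{9 \pi \left(14 \left|{\omega}\right| + 1\right) e^{- 14 \left|{\omega}\right|}}{5488}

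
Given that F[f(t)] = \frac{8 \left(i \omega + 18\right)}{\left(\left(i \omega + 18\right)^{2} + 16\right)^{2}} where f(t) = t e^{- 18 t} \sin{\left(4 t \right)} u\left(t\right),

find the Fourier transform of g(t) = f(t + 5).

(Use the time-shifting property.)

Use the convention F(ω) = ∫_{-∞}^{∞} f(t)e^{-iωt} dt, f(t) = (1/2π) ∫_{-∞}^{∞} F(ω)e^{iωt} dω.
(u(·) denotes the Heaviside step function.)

F[g](ω) = \frac{8 \left(i \omega + 18\right) e^{5 i \omega}}{\left(\left(i \omega + 18\right)^{2} + 16\right)^{2}}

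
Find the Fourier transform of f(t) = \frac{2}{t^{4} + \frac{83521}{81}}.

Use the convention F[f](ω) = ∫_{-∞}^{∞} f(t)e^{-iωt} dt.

F(ω) = \frac{54 \pi e^{- \frac{17 \sqrt{2} \left|{\omega}\right|}{6}} \sin{\left(\frac{17 \sqrt{2} \left|{\omega}\right|}{6} + \frac{\pi}{4} \right)}}{4913}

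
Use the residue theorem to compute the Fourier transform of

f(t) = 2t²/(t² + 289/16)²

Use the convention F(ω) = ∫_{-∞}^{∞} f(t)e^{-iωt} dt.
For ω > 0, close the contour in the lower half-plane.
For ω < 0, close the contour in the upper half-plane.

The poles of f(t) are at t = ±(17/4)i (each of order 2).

Let g(z) = f(z)e^{-iωz}; for large |z| the factor e^{-iωz} decays in the lower half-plane when ω > 0 and in the upper half-plane when ω < 0.

Case ω > 0 (lower half-plane, clockwise contour ⇒ F(ω) = -2πi·ΣRes):
  Res_{z = - \frac{17 i}{4}} g(z) = \frac{i \left(4 - 17 \omega\right) e^{- \frac{17 \omega}{4}}}{34} (pole of order 2)
  F(ω) = -2πi·ΣRes = \frac{\pi \left(4 - 17 \omega\right) e^{- \frac{17 \omega}{4}}}{17}

Case ω < 0 (upper half-plane, counterclockwise contour ⇒ F(ω) = +2πi·ΣRes):
  Res_{z = \frac{17 i}{4}} g(z) = \frac{i \left(- 17 \omega - 4\right) e^{\frac{17 \omega}{4}}}{34} (pole of order 2)
  F(ω) = 2πi·ΣRes = \frac{\pi \left(17 \omega + 4\right) e^{\frac{17 \omega}{4}}}{17}

Both cases combine into a single formula in |ω|:

F(ω) = \frac{\pi \left(4 - 17 \left|{\omega}\right|\right) e^{- \frac{17 \left|{\omega}\right|}{4}}}{17}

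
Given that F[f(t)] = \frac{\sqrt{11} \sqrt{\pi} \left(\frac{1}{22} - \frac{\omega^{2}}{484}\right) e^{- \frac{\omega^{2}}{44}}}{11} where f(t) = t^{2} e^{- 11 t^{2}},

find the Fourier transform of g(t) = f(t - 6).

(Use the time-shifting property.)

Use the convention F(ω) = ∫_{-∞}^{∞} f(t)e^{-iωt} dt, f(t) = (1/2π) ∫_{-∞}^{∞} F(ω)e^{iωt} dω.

F[g](ω) = \frac{\sqrt{11} \sqrt{\pi} \left(22 - \omega^{2}\right) e^{- \frac{\omega \left(\omega + 264 i\right)}{44}}}{5324}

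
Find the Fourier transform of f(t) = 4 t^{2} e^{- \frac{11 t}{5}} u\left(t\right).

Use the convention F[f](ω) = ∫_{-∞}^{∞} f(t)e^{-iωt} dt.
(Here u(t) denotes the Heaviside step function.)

F(ω) = \frac{1000}{\left(5 i \omega + 11\right)^{3}}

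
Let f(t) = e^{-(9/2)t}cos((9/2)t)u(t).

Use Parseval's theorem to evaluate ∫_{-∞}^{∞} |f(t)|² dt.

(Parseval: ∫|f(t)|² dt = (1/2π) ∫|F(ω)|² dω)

∫|f(t)|² dt = \frac{1}{12}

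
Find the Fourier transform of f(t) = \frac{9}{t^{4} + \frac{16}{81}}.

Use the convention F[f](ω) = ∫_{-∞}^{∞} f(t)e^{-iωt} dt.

F(ω) = \frac{243 \pi e^{- \frac{\sqrt{2} \left|{\omega}\right|}{3}} \sin{\left(\frac{\sqrt{2} \left|{\omega}\right|}{3} + \frac{\pi}{4} \right)}}{8}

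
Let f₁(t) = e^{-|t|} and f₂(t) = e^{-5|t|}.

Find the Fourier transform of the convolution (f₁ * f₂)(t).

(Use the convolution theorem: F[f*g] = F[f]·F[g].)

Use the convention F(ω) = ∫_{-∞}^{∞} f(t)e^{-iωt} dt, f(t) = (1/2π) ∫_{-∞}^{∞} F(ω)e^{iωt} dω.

F[f₁*f₂](ω) = \frac{20}{\left(\omega^{2} + 1\right) \left(\omega^{2} + 25\right)}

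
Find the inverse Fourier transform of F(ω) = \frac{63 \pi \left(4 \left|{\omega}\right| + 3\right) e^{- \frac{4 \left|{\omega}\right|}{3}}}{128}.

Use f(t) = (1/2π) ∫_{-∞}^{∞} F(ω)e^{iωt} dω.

f(t) = \frac{7}{\left(t^{2} + \frac{16}{9}\right)^{2}}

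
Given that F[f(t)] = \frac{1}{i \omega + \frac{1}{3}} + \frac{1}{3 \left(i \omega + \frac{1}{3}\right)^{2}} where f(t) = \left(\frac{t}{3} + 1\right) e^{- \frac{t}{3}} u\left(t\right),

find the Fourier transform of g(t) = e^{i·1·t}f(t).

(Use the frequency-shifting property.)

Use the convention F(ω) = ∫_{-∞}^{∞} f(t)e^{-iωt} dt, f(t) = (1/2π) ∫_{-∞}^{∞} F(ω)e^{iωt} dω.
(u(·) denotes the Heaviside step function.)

F[g](ω) = \frac{3 \left(- 3 i \omega - 2 + 3 i\right)}{9 \omega^{2} - 6 \omega \left(3 + i\right) + 8 + 6 i}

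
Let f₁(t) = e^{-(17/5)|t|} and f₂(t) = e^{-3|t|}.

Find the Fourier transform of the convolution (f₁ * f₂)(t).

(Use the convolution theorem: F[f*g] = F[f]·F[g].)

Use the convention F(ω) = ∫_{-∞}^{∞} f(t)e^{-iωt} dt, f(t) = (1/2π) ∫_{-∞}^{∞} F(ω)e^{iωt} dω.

F[f₁*f₂](ω) = \frac{1020}{\left(\omega^{2} + 9\right) \left(25 \omega^{2} + 289\right)}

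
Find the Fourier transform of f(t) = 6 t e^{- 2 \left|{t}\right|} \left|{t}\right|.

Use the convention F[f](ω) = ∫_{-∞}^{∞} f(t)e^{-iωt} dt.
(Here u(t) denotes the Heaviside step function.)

F(ω) = \frac{24 i \omega \left(\omega^{2} - 12\right)}{\left(\omega^{2} + 4\right)^{3}}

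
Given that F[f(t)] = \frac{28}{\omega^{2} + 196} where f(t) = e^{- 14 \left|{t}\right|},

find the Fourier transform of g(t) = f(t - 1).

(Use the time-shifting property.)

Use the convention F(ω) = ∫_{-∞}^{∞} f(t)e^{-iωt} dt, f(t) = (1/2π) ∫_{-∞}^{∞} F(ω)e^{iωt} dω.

F[g](ω) = \frac{28 e^{- i \omega}}{\omega^{2} + 196}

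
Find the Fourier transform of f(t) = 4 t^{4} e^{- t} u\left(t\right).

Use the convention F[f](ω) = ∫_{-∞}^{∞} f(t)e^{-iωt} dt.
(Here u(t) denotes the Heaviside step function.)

F(ω) = \frac{96}{\left(i \omega + 1\right)^{5}}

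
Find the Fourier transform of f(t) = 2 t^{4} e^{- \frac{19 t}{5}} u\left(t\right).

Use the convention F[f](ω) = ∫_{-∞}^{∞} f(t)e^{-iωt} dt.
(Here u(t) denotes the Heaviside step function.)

F(ω) = \frac{150000}{\left(5 i \omega + 19\right)^{5}}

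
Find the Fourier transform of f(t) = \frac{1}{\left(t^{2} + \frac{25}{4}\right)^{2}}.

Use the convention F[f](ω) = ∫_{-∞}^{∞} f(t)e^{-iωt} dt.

F(ω) = \frac{2 \pi \left(5 \left|{\omega}\right| + 2\right) e^{- \frac{5 \left|{\omega}\right|}{2}}}{125}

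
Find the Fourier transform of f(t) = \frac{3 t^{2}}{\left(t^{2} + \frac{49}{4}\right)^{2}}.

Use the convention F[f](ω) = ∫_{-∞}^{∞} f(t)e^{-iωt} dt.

F(ω) = \frac{3 \pi \left(2 - 7 \left|{\omega}\right|\right) e^{- \frac{7 \left|{\omega}\right|}{2}}}{14}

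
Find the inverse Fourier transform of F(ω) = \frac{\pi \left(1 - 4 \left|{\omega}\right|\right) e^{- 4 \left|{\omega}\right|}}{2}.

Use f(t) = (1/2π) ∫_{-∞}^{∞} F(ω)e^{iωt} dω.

f(t) = \frac{4 t^{2}}{\left(t^{2} + 16\right)^{2}}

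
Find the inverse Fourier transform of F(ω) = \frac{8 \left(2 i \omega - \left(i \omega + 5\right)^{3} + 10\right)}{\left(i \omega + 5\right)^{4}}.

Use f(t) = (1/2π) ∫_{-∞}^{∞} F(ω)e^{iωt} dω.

f(t) = 8 \left(t^{2} - 1\right) e^{- 5 t} u\left(t\right)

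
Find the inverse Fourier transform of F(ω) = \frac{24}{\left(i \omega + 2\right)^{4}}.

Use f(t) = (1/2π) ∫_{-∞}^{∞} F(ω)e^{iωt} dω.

f(t) = 4 t^{3} e^{- 2 t} u\left(t\right)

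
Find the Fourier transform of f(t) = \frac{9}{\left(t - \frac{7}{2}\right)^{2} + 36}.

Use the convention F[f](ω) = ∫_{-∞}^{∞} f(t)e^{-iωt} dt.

F(ω) = \frac{3 \pi e^{- \frac{7 i \omega}{2} - 6 \left|{\omega}\right|}}{2}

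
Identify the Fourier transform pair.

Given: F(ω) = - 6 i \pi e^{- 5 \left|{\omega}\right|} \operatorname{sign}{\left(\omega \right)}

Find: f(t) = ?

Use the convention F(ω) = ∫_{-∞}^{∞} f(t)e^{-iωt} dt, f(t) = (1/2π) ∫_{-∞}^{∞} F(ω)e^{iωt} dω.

f(t) = \frac{6 t}{t^{2} + 25}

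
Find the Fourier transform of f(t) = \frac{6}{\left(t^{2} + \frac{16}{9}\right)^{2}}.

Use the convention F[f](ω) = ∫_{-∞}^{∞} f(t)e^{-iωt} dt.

F(ω) = \frac{27 \pi \left(4 \left|{\omega}\right| + 3\right) e^{- \frac{4 \left|{\omega}\right|}{3}}}{64}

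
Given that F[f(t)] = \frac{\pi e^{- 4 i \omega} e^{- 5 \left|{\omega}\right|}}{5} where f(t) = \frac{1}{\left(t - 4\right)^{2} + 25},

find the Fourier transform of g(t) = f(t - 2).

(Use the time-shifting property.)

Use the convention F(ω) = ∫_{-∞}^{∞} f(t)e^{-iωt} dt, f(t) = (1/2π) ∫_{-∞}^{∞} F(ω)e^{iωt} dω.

F[g](ω) = \frac{\pi e^{- 6 i \omega - 5 \left|{\omega}\right|}}{5}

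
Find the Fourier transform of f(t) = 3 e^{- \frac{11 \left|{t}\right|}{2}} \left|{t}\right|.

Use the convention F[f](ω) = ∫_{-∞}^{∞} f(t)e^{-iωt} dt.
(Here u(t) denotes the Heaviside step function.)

F(ω) = \frac{24 \left(121 - 4 \omega^{2}\right)}{\left(4 \omega^{2} + 121\right)^{2}}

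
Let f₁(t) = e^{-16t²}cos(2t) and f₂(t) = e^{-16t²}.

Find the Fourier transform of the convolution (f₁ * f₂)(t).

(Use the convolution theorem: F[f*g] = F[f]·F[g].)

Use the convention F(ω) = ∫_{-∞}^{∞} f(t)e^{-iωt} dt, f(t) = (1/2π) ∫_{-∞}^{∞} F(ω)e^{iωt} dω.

F[f₁*f₂](ω) = \frac{\pi \left(e^{\frac{\omega}{8}} + 1\right) e^{- \frac{\omega^{2}}{32} - \frac{\omega}{16} - \frac{1}{16}}}{32}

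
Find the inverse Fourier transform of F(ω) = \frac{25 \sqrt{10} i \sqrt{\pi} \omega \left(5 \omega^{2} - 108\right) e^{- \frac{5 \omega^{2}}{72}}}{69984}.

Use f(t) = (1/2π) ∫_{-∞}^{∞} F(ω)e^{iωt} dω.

f(t) = 4 t^{3} e^{- \frac{18 t^{2}}{5}}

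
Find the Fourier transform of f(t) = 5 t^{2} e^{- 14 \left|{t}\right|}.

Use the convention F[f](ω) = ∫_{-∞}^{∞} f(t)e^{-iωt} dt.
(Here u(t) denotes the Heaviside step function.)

F(ω) = \frac{280 \left(196 - 3 \omega^{2}\right)}{\left(\omega^{2} + 196\right)^{3}}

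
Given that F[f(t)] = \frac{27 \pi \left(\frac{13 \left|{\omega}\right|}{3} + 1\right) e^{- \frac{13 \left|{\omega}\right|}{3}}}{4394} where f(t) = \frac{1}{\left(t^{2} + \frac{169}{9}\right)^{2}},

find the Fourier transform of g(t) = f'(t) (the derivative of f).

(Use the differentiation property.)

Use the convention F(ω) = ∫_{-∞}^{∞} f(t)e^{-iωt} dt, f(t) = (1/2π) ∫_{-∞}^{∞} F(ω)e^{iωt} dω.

F[g](ω) = \frac{9 i \pi \omega \left(13 \left|{\omega}\right| + 3\right) e^{- \frac{13 \left|{\omega}\right|}{3}}}{4394}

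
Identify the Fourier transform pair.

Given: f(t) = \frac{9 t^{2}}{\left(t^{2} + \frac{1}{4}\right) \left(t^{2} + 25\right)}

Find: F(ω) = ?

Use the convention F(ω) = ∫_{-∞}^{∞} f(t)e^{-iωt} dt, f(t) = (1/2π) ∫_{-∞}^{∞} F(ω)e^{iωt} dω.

F(ω) = \frac{20 \pi e^{- 5 \left|{\omega}\right|}}{11} - \frac{2 \pi e^{- \frac{\left|{\omega}\right|}{2}}}{11}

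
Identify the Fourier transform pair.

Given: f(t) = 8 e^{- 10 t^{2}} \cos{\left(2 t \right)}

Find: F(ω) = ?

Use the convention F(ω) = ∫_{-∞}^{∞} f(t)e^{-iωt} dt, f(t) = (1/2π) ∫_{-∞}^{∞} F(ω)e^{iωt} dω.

F(ω) = \frac{2 \sqrt{10} \sqrt{\pi} \left(e^{\frac{\omega}{5}} + 1\right) e^{- \frac{\omega^{2}}{40} - \frac{\omega}{10} - \frac{1}{10}}}{5}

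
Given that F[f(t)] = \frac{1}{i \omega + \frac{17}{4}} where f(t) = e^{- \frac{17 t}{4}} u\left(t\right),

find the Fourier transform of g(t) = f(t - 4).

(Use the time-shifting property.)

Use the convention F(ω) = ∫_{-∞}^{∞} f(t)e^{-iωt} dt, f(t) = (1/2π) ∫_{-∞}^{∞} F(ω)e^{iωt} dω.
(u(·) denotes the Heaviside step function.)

F[g](ω) = \frac{4 e^{- 4 i \omega}}{4 i \omega + 17}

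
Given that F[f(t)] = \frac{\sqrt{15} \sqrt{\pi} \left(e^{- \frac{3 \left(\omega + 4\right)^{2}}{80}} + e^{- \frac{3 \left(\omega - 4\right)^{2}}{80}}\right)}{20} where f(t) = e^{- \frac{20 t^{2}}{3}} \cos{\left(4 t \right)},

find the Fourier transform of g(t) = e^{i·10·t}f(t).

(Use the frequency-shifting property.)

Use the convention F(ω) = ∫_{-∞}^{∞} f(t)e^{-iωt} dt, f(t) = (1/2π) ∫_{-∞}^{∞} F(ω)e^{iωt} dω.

F[g](ω) = \frac{\sqrt{15} \sqrt{\pi} \left(e^{\frac{3 \omega}{5}} + e^{6}\right) e^{- \frac{3 \omega^{2}}{80} + \frac{9 \omega}{20} - \frac{147}{20}}}{20}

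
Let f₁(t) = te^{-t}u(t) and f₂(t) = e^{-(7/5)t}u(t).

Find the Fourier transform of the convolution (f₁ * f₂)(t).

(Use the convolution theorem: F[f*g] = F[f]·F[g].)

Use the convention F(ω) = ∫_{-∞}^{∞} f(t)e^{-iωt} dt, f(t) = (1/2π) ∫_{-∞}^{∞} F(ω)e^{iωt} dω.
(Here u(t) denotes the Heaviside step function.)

F[f₁*f₂](ω) = \frac{5}{\left(i \omega + 1\right)^{2} \left(5 i \omega + 7\right)}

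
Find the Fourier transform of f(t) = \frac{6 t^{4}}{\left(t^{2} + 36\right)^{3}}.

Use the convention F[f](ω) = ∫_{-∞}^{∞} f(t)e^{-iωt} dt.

F(ω) = \frac{3 \pi \left(12 \omega^{2} - 10 \left|{\omega}\right| + 1\right) e^{- 6 \left|{\omega}\right|}}{8}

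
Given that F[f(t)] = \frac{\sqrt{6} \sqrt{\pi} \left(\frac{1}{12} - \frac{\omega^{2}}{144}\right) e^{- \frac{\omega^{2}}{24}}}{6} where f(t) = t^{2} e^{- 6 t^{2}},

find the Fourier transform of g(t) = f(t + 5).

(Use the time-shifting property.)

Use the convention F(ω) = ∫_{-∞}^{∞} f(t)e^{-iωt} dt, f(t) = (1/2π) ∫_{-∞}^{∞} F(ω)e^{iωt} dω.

F[g](ω) = \frac{\sqrt{6} \sqrt{\pi} \left(12 - \omega^{2}\right) e^{\frac{\omega \left(- \omega + 120 i\right)}{24}}}{864}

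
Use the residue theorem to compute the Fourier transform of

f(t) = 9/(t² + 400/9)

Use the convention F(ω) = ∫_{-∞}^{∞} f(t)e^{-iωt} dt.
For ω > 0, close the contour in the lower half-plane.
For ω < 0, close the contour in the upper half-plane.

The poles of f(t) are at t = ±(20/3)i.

Let g(z) = f(z)e^{-iωz}; for large |z| the factor e^{-iωz} decays in the lower half-plane when ω > 0 and in the upper half-plane when ω < 0.

Case ω > 0 (lower half-plane, clockwise contour ⇒ F(ω) = -2πi·ΣRes):
  Res_{z = - \frac{20 i}{3}} g(z) = \frac{27 i e^{- \frac{20 \omega}{3}}}{40}
  F(ω) = -2πi·ΣRes = \frac{27 \pi e^{- \frac{20 \omega}{3}}}{20}

Case ω < 0 (upper half-plane, counterclockwise contour ⇒ F(ω) = +2πi·ΣRes):
  Res_{z = \frac{20 i}{3}} g(z) = - \frac{27 i e^{\frac{20 \omega}{3}}}{40}
  F(ω) = 2πi·ΣRes = \frac{27 \pi e^{\frac{20 \omega}{3}}}{20}

Both cases combine into a single formula in |ω|:

F(ω) = \frac{27 \pi e^{- \frac{20 \left|{\omega}\right|}{3}}}{20}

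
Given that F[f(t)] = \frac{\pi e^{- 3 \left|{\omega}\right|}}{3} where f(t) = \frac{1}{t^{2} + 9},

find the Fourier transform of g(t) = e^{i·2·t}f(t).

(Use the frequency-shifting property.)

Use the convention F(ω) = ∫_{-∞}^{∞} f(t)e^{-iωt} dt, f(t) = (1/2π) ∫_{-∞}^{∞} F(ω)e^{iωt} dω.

F[g](ω) = \frac{\pi e^{- 3 \left|{\omega - 2}\right|}}{3}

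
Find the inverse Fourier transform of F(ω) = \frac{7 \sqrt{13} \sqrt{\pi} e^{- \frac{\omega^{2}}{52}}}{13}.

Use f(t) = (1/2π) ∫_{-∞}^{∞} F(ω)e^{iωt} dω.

f(t) = 7 e^{- 13 t^{2}}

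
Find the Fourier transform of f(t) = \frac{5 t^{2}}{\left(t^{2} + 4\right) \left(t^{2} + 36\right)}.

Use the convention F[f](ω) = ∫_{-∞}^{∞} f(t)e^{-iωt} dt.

F(ω) = \frac{5 \pi \left(3 - e^{4 \left|{\omega}\right|}\right) e^{- 6 \left|{\omega}\right|}}{16}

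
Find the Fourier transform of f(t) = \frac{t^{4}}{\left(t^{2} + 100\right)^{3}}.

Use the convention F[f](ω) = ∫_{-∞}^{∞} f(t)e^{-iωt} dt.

F(ω) = \frac{\pi \left(100 \omega^{2} - 50 \left|{\omega}\right| + 3\right) e^{- 10 \left|{\omega}\right|}}{80}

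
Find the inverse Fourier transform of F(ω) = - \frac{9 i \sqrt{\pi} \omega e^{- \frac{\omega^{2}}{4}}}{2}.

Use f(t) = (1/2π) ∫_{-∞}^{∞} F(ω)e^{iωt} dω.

f(t) = 9 t e^{- t^{2}}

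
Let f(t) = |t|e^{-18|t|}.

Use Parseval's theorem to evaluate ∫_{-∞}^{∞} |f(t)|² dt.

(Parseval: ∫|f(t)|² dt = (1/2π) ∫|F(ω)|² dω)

∫|f(t)|² dt = \frac{1}{11664}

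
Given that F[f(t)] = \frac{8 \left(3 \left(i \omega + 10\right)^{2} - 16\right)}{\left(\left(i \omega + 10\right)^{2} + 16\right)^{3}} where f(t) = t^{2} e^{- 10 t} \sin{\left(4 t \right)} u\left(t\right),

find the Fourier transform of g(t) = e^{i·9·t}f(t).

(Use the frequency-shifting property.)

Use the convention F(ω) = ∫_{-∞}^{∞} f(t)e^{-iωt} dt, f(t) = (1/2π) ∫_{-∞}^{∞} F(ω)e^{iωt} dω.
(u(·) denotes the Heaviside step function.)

F[g](ω) = \frac{8 \left(3 \left(i \left(\omega - 9\right) + 10\right)^{2} - 16\right)}{\left(\left(i \left(\omega - 9\right) + 10\right)^{2} + 16\right)^{3}}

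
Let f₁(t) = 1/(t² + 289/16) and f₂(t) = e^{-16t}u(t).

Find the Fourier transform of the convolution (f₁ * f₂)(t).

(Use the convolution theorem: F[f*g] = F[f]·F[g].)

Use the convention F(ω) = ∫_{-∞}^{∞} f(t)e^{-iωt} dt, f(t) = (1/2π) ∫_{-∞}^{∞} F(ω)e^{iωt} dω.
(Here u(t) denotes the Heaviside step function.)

F[f₁*f₂](ω) = \frac{4 \pi e^{- \frac{17 \left|{\omega}\right|}{4}}}{17 \left(i \omega + 16\right)}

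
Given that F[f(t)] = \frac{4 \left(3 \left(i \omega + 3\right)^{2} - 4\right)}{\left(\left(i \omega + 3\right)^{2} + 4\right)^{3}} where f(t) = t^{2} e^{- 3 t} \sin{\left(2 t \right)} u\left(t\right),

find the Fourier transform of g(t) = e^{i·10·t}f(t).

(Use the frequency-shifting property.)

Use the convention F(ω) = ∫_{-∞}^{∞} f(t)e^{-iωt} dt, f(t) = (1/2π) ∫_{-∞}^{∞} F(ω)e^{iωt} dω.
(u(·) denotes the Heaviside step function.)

F[g](ω) = \frac{4 \left(3 \left(i \left(\omega - 10\right) + 3\right)^{2} - 4\right)}{\left(\left(i \left(\omega - 10\right) + 3\right)^{2} + 4\right)^{3}}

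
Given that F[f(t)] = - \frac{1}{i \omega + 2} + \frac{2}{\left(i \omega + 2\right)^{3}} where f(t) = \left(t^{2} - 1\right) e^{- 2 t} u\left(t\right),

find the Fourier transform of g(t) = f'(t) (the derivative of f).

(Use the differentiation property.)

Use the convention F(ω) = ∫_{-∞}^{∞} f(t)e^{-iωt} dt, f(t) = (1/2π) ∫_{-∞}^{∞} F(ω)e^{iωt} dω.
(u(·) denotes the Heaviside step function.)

F[g](ω) = \frac{i \omega \left(2 i \omega - \left(i \omega + 2\right)^{3} + 4\right)}{\left(i \omega + 2\right)^{4}}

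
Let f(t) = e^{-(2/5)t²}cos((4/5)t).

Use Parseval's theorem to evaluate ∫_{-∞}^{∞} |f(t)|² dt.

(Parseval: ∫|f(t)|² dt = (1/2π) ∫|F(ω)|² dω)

∫|f(t)|² dt = \frac{\sqrt{5} \sqrt{\pi} \left(1 + e^{\frac{4}{5}}\right)}{4 e^{\frac{4}{5}}}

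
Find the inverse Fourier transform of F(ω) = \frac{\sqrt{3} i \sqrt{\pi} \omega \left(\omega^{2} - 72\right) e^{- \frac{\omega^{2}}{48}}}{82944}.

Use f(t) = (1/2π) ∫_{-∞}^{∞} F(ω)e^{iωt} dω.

f(t) = t^{3} e^{- 12 t^{2}}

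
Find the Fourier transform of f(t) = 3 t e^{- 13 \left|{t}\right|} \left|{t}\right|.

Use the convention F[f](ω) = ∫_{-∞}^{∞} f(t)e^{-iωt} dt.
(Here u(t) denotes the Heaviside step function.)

F(ω) = \frac{12 i \omega \left(\omega^{2} - 507\right)}{\left(\omega^{2} + 169\right)^{3}}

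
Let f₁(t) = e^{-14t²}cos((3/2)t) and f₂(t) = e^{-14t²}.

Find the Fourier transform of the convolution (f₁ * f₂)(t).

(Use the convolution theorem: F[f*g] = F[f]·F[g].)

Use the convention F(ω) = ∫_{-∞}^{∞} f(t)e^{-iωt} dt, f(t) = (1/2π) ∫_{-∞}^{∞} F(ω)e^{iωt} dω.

F[f₁*f₂](ω) = \frac{\pi \left(e^{\frac{3 \omega}{28}} + 1\right) e^{- \frac{\omega^{2}}{28} - \frac{3 \omega}{56} - \frac{9}{224}}}{28}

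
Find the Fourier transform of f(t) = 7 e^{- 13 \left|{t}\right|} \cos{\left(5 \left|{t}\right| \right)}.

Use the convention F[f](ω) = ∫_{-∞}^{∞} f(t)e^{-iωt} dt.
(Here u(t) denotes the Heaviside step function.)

F(ω) = \frac{182 \left(\omega^{2} + 194\right)}{\omega^{4} + 288 \omega^{2} + 37636}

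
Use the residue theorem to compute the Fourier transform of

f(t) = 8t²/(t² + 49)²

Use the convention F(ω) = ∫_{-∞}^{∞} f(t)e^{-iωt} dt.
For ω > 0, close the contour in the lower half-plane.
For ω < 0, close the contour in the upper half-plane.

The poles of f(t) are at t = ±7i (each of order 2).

Let g(z) = f(z)e^{-iωz}; for large |z| the factor e^{-iωz} decays in the lower half-plane when ω > 0 and in the upper half-plane when ω < 0.

Case ω > 0 (lower half-plane, clockwise contour ⇒ F(ω) = -2πi·ΣRes):
  Res_{z = - 7 i} g(z) = i \left(\frac{2}{7} - 2 \omega\right) e^{- 7 \omega} (pole of order 2)
  F(ω) = -2πi·ΣRes = \frac{4 \pi \left(1 - 7 \omega\right) e^{- 7 \omega}}{7}

Case ω < 0 (upper half-plane, counterclockwise contour ⇒ F(ω) = +2πi·ΣRes):
  Res_{z = 7 i} g(z) = i \left(- 2 \omega - \frac{2}{7}\right) e^{7 \omega} (pole of order 2)
  F(ω) = 2πi·ΣRes = \frac{4 \pi \left(7 \omega + 1\right) e^{7 \omega}}{7}

Both cases combine into a single formula in |ω|:

F(ω) = \frac{4 \pi \left(1 - 7 \left|{\omega}\right|\right) e^{- 7 \left|{\omega}\right|}}{7}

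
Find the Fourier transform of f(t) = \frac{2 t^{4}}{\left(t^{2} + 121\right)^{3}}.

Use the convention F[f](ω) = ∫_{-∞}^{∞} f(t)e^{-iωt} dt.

F(ω) = \frac{\pi \left(121 \omega^{2} - 55 \left|{\omega}\right| + 3\right) e^{- 11 \left|{\omega}\right|}}{44}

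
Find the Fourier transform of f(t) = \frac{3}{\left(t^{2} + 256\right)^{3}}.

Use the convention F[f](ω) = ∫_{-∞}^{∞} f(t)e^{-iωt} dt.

F(ω) = \frac{3 \pi \left(256 \omega^{2} + 48 \left|{\omega}\right| + 3\right) e^{- 16 \left|{\omega}\right|}}{8388608}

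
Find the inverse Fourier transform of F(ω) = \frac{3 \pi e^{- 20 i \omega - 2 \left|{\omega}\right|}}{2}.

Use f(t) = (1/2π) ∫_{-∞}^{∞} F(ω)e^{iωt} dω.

f(t) = \frac{3}{\left(t - 20\right)^{2} + 4}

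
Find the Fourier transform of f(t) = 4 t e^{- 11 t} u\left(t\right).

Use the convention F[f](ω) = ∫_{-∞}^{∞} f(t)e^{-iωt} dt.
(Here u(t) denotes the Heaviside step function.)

F(ω) = \frac{4}{\left(i \omega + 11\right)^{2}}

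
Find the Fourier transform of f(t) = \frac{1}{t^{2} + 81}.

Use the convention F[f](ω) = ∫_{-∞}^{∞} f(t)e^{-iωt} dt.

F(ω) = \frac{\pi e^{- 9 \left|{\omega}\right|}}{9}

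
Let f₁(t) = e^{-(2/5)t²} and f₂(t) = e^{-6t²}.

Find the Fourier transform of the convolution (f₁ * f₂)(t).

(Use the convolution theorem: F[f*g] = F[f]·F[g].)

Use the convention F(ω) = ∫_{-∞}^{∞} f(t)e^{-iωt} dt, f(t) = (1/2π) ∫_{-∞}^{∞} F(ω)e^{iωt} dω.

F[f₁*f₂](ω) = \frac{\sqrt{15} \pi e^{- \frac{2 \omega^{2}}{3}}}{6}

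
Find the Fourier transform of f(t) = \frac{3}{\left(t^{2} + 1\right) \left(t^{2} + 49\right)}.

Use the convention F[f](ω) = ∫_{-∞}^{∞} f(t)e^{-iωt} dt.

F(ω) = \frac{\pi e^{- \left|{\omega}\right|}}{16} - \frac{\pi e^{- 7 \left|{\omega}\right|}}{112}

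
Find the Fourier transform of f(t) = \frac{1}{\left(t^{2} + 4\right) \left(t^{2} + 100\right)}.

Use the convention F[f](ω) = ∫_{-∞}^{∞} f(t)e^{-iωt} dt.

F(ω) = \frac{\pi \left(5 e^{8 \left|{\omega}\right|} - 1\right) e^{- 10 \left|{\omega}\right|}}{960}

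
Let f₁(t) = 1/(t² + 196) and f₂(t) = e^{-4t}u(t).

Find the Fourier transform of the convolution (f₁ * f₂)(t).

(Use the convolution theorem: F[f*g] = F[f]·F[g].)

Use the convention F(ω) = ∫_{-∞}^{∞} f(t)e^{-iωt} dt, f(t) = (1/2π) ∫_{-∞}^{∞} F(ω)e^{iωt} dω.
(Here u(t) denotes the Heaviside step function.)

F[f₁*f₂](ω) = \frac{\pi e^{- 14 \left|{\omega}\right|}}{14 \left(i \omega + 4\right)}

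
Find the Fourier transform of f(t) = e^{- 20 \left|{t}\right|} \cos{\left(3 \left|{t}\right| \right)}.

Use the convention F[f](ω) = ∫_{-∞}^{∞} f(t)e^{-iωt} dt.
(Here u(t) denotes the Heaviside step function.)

F(ω) = \frac{40 \left(\omega^{2} + 409\right)}{\omega^{4} + 782 \omega^{2} + 167281}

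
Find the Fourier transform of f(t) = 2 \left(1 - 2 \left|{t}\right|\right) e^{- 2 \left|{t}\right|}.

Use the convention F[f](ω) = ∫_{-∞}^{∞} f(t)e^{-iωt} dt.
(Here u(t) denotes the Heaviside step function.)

F(ω) = \frac{16 \omega^{2}}{\left(\omega^{2} + 4\right)^{2}}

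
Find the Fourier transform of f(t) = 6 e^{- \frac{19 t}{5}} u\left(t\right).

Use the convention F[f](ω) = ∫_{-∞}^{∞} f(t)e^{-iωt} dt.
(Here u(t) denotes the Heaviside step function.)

F(ω) = \frac{30}{5 i \omega + 19}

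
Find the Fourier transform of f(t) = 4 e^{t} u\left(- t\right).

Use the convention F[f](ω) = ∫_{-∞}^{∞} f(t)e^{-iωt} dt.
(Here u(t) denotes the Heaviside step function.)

F(ω) = \frac{4 i}{\omega + i}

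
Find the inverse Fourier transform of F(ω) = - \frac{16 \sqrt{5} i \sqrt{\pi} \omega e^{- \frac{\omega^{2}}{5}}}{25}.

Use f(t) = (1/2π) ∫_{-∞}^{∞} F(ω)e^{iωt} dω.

f(t) = 4 t e^{- \frac{5 t^{2}}{4}}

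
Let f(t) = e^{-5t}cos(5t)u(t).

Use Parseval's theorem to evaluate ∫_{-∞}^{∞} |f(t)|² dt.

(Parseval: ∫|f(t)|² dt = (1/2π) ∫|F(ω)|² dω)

∫|f(t)|² dt = \frac{3}{40}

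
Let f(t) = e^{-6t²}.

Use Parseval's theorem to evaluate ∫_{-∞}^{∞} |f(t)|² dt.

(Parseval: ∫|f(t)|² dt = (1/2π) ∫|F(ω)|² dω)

∫|f(t)|² dt = \frac{\sqrt{3} \sqrt{\pi}}{6}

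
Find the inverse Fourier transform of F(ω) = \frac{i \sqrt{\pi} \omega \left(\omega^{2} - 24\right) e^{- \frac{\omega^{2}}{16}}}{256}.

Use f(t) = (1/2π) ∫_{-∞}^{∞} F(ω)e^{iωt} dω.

f(t) = 4 t^{3} e^{- 4 t^{2}}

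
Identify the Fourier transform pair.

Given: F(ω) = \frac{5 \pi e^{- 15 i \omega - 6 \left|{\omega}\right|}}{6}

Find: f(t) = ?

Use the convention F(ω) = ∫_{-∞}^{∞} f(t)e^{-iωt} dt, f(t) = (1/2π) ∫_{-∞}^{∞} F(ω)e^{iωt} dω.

f(t) = \frac{5}{\left(t - 15\right)^{2} + 36}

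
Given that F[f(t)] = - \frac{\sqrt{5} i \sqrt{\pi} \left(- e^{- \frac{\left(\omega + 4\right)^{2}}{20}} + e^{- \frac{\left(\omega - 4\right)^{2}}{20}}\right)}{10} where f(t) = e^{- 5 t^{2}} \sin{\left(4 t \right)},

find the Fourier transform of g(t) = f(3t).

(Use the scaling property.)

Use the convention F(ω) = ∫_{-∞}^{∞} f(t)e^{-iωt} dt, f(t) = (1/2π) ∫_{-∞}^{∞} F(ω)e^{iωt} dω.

F[g](ω) = \frac{\sqrt{5} i \sqrt{\pi} \left(1 - e^{\frac{4 \omega}{15}}\right) e^{- \frac{\omega^{2}}{180} - \frac{2 \omega}{15} - \frac{4}{5}}}{30}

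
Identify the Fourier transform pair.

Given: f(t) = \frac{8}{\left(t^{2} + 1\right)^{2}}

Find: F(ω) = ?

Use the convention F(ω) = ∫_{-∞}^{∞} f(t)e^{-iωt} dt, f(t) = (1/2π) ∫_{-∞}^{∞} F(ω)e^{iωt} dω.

F(ω) = 4 \pi \left(\left|{\omega}\right| + 1\right) e^{- \left|{\omega}\right|}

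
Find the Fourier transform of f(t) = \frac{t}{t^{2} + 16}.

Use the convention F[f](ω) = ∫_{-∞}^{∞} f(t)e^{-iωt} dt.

F(ω) = - i \pi e^{- 4 \left|{\omega}\right|} \operatorname{sign}{\left(\omega \right)}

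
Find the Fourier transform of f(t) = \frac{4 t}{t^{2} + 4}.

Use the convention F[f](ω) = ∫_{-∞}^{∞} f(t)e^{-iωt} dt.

F(ω) = - 4 i \pi e^{- 2 \left|{\omega}\right|} \operatorname{sign}{\left(\omega \right)}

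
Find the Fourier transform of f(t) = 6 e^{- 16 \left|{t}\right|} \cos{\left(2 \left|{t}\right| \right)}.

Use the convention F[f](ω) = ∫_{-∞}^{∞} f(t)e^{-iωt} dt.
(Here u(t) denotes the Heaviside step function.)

F(ω) = \frac{192 \left(\omega^{2} + 260\right)}{\omega^{4} + 504 \omega^{2} + 67600}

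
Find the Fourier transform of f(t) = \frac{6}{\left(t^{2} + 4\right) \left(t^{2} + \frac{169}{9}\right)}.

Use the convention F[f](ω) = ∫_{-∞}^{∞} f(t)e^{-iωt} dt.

F(ω) = \frac{27 \pi e^{- 2 \left|{\omega}\right|}}{133} - \frac{162 \pi e^{- \frac{13 \left|{\omega}\right|}{3}}}{1729}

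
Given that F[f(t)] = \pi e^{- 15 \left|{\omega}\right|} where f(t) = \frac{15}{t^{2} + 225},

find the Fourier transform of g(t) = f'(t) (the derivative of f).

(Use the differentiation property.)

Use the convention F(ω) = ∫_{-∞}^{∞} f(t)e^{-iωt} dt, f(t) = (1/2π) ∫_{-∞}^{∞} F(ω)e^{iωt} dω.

F[g](ω) = i \pi \omega e^{- 15 \left|{\omega}\right|}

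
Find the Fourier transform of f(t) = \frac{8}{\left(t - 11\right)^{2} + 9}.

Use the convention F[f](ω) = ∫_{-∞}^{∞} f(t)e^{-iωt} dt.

F(ω) = \frac{8 \pi e^{- 11 i \omega - 3 \left|{\omega}\right|}}{3}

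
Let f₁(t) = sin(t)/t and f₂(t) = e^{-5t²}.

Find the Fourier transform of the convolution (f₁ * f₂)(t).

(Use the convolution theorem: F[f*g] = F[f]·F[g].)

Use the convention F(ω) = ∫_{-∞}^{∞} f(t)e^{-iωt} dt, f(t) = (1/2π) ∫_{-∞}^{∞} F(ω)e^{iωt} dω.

F[f₁*f₂](ω) = \begin{cases} \frac{\sqrt{5} \pi^{\frac{3}{2}} e^{- \frac{\omega^{2}}{20}}}{5} & \text{for}\: \omega > -1 \wedge \omega < 1 \\0 & \text{otherwise} \end{cases}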